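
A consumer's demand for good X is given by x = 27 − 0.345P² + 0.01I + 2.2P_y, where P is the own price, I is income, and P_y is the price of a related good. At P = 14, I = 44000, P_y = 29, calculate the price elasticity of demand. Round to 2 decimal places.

-0.29

First evaluate x: 27 − 0.345(14)² + 0.01(44000) + 2.2(29) = 27 − 67.62 + 440 + 63.8 = 463.18.
∂x/∂P = −2·0.345·P = -9.66, so E_p = -9.66·(14/463.18) ≈ -0.29.
|E_p| < 1: demand is inelastic.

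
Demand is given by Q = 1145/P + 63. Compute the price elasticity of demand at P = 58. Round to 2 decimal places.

-0.24

At P = 58, Q = 82.7414.
dQ/dP = −1145/P² = −0.3404.
Point elasticity E = (dQ/dP)·(P/Q) = -0.3404 × 58/82.7414 ≈ -0.24.
|E| < 1, so demand is inelastic at this price.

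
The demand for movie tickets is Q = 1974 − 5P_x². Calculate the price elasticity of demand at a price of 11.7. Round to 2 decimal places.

-1.06

At P_x = 11.7, Q = 1289.55.
dQ/dP_x = −2·5·P_x = −117.
Point elasticity E = (dQ/dP_x)·(P_x/Q) = -117 × 11.7/1289.55 ≈ -1.06.
|E| > 1, so demand is elastic at this price.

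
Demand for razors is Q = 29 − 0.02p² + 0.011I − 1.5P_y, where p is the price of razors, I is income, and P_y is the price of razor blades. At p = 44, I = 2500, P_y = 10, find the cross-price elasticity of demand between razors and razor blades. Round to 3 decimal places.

Evaluating quantity at (p, I, P_y) gives Q = 29 − 0.02(44)² + 0.011(2500) − 1.5(10) = 29 − 38.72 + 27.5 − 15 = 2.78.
∂Q/∂P_y = −1.5, so E_xy = -1.5·(10/2.78) ≈ -5.396.
E_xy < 0: the goods are complements.

-5.396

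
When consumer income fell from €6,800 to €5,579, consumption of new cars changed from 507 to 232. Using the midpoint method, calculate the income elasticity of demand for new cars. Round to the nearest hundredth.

3.77

%ΔQ = (232 − 507)/[(507+232)/2] = -275/369.5 ≈ -0.7442.
%ΔM = (5,579 − 6,800)/[(6,800+5,579)/2] = -1221/6189.5 ≈ -0.1973.
E_I = %ΔQ/%ΔM ≈ 3.77.
E_I > 1: normal good (luxury).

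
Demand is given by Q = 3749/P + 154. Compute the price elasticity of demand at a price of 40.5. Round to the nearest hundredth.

-0.38

At P = 40.5, Q = 246.5679.
dQ/dP = −3749/P² = −2.2856.
Point elasticity E = (dQ/dP)·(P/Q) = -2.2856 × 40.5/246.5679 ≈ -0.38.
|E| < 1, so demand is inelastic at this price.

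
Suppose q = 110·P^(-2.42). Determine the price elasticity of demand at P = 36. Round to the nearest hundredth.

For a Cobb–Douglas (constant-elasticity) form q = A·P^α·…, the elasticity with respect to P equals the exponent α at every point.
Here the exponent on P is -2.42, so the price elasticity of demand is -2.42.

-2.42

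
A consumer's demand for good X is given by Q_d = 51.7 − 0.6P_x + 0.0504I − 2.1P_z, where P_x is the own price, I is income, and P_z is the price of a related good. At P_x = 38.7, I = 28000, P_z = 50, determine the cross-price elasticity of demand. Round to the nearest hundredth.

Q_d = 51.7 − 0.6(38.7) + 0.0504(28000) − 2.1(50) = 51.7 − 23.22 + 1411.2 − 105 = 1334.68.
∂Q_d/∂P_z = −2.1, so E_xy = -2.1·(50/1334.68) ≈ -0.08.
E_xy < 0: the goods are complements.

-0.08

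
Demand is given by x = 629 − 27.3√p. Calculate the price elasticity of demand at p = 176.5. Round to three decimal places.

-0.681

At p = 176.5, x = 266.3105.
dx/dp = −27.3/(2√p) = −27.3/(2·13.2853).
Point elasticity E = (dx/dp)·(p/x) = -1.0274 × 176.5/266.3105 ≈ -0.681.
|E| < 1, so demand is inelastic at this price.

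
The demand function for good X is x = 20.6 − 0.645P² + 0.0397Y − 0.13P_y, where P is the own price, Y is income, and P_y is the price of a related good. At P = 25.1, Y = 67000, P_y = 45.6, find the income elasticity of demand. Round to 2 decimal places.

Evaluating quantity at (P, Y, P_y) gives x = 20.6 − 0.645(25.1)² + 0.0397(67000) − 0.13(45.6) = 20.6 − 406.3565 + 2659.9 − 5.928 = 2268.2156.
∂x/∂Y = +0.0397, so E_I = 0.0397·(67000/2268.2156) ≈ 1.17.
E_I > 1: normal good (luxury).

1.17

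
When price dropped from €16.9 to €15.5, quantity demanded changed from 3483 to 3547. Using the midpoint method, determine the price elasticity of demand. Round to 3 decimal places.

%Δq = (3547 − 3483)/[(3483 + 3547)/2] = 64/3515 ≈ 0.0182.
%ΔP = (15.5 − 16.9)/[(16.9 + 15.5)/2] = -1.4/16.2 ≈ -0.0864.
Arc elasticity E = %Δq/%ΔP ≈ 0.0182/-0.0864 ≈ -0.211.
|E| < 1: demand is inelastic over this range.

-0.211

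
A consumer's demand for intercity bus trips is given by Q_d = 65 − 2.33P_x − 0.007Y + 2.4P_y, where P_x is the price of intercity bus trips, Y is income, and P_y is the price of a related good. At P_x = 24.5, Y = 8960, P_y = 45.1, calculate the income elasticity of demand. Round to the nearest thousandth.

-1.174

Q_d = 65 − 2.33(24.5) − 0.007(8960) + 2.4(45.1) = 65 − 57.085 − 62.72 + 108.24 = 53.435.
∂Q_d/∂Y = −0.007, so E_I = -0.007·(8960/53.435) ≈ -1.174.
E_I < 0: inferior good.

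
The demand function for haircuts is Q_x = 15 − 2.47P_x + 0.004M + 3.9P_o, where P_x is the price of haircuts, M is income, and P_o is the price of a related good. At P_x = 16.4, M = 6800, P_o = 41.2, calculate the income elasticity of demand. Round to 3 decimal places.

Q_x = 15 − 2.47(16.4) + 0.004(6800) + 3.9(41.2) = 15 − 40.508 + 27.2 + 160.68 = 162.372.
∂Q_x/∂M = +0.004, so E_I = 0.004·(6800/162.372) ≈ 0.168.
E_I ∈ (0,1): normal good (necessity).

0.168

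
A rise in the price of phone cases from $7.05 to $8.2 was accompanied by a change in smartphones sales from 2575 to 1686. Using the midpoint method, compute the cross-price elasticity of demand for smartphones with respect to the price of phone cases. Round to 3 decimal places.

%ΔQ_x = (1686 − 2575)/[(2575+1686)/2] = -889/2130.5 ≈ -0.4173.
%ΔP_y = (8.2 − 7.05)/[(7.05+8.2)/2] ≈ 0.1508.
E_xy = -0.4173/0.1508 ≈ -2.767.
E_xy < 0, so smartphones and phone cases are complements.

-2.767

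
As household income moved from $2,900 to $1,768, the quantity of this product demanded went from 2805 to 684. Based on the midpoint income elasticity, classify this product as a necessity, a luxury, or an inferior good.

luxury

%ΔQ = (684 − 2805)/[(2805+684)/2] = -2121/1744.5 ≈ -1.2158.
%ΔM = (1,768 − 2,900)/[(2,900+1,768)/2] = -1132/2334 ≈ -0.4850.
E_I = %ΔQ/%ΔM ≈ 2.507.
E_I > 1: normal good (luxury).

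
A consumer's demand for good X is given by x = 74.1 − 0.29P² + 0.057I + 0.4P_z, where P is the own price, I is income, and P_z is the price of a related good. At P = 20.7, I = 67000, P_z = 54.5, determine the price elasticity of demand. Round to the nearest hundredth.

First evaluate x: 74.1 − 0.29(20.7)² + 0.057(67000) + 0.4(54.5) = 74.1 − 124.2621 + 3819 + 21.8 = 3790.6379.
∂x/∂P = −2·0.29·P = -12.006, so E_p = -12.006·(20.7/3790.6379) ≈ -0.07.
|E_p| < 1: demand is inelastic.

-0.07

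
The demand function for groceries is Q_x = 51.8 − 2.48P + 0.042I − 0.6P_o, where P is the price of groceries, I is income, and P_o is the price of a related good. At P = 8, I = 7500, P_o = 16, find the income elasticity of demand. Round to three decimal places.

0.934

At the given point, Q_x = 51.8 − 2.48(8) + 0.042(7500) − 0.6(16) = 51.8 − 19.84 + 315 − 9.6 = 337.36.
∂Q_x/∂I = +0.042, so E_I = 0.042·(7500/337.36) ≈ 0.934.
E_I ∈ (0,1): normal good (necessity).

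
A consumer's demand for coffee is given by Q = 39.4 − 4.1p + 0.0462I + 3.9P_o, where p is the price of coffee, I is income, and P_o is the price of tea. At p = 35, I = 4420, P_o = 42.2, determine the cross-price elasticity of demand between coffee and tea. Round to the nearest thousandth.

Substituting, Q = 39.4 − 4.1(35) + 0.0462(4420) + 3.9(42.2) = 39.4 − 143.5 + 204.204 + 164.58 = 264.684.
∂Q/∂P_o = +3.9, so E_xy = 3.9·(42.2/264.684) ≈ 0.622.
E_xy > 0: the goods are substitutes.

0.622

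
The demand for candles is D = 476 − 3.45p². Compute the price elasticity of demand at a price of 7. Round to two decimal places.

-1.10

At p = 7, D = 306.95.
dD/dp = −2·3.45·p = −48.3.
Point elasticity E = (dD/dp)·(p/D) = -48.3 × 7/306.95 ≈ -1.10.
|E| > 1, so demand is elastic at this price.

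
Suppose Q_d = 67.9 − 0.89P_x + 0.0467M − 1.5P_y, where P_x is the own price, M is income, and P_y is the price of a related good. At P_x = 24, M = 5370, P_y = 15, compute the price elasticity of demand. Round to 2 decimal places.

-0.08

Evaluating quantity at (P_x, M, P_y) gives Q_d = 67.9 − 0.89(24) + 0.0467(5370) − 1.5(15) = 67.9 − 21.36 + 250.779 − 22.5 = 274.819.
∂Q_d/∂P_x = −0.89, so E_p = (−0.89)·(24/274.819) ≈ -0.08.
|E_p| < 1: demand is inelastic.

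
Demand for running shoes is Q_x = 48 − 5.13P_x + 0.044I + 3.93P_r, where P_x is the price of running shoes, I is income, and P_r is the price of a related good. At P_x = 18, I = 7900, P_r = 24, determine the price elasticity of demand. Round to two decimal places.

Q_x = 48 − 5.13(18) + 0.044(7900) + 3.93(24) = 48 − 92.34 + 347.6 + 94.32 = 397.58.
∂Q_x/∂P_x = −5.13, so E_p = (−5.13)·(18/397.58) ≈ -0.23.
|E_p| < 1: demand is inelastic.

-0.23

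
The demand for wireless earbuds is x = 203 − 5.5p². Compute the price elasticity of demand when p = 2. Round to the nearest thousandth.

At p = 2, x = 181.
dx/dp = −2·5.5·p = −22.
Point elasticity E = (dx/dp)·(p/x) = -22 × 2/181 ≈ -0.243.
|E| < 1, so demand is inelastic at this price.

-0.243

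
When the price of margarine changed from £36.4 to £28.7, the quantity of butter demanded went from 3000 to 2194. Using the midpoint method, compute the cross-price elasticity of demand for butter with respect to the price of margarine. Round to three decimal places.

%ΔQ_x = (2194 − 3000)/[(3000+2194)/2] = -806/2597 ≈ -0.3104.
%ΔP_y = (28.7 − 36.4)/[(36.4+28.7)/2] ≈ -0.2366.
E_xy = -0.3104/-0.2366 ≈ 1.312.
E_xy > 0, so butter and margarine are substitutes.

1.312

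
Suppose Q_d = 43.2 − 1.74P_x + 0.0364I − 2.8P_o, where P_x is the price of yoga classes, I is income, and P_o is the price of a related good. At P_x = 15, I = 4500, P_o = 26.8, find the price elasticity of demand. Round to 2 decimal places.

-0.25

Substituting, Q_d = 43.2 − 1.74(15) + 0.0364(4500) − 2.8(26.8) = 43.2 − 26.1 + 163.8 − 75.04 = 105.86.
∂Q_d/∂P_x = −1.74, so E_p = (−1.74)·(15/105.86) ≈ -0.25.
|E_p| < 1: demand is inelastic.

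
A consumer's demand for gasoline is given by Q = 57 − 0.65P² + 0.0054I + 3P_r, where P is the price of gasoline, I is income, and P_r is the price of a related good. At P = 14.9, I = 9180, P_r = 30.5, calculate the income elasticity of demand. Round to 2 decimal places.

First evaluate Q: 57 − 0.65(14.9)² + 0.0054(9180) + 3(30.5) = 57 − 144.3065 + 49.572 + 91.5 = 53.7655.
∂Q/∂I = +0.0054, so E_I = 0.0054·(9180/53.7655) ≈ 0.92.
E_I ∈ (0,1): normal good (necessity).

0.92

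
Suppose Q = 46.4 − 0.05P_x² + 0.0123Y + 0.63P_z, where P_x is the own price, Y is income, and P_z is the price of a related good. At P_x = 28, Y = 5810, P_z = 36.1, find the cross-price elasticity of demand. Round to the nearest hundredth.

0.22

Q = 46.4 − 0.05(28)² + 0.0123(5810) + 0.63(36.1) = 46.4 − 39.2 + 71.463 + 22.743 = 101.406.
∂Q/∂P_z = +0.63, so E_xy = 0.63·(36.1/101.406) ≈ 0.22.
E_xy > 0: the goods are substitutes.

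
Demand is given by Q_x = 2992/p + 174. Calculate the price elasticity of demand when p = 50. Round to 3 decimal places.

-0.256

At p = 50, Q_x = 233.84.
dQ_x/dp = −2992/p² = −1.1968.
Point elasticity E = (dQ_x/dp)·(p/Q_x) = -1.1968 × 50/233.84 ≈ -0.256.
|E| < 1, so demand is inelastic at this price.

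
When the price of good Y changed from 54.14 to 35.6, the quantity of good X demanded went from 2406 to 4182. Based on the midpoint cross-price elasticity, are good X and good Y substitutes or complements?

%ΔQ_x = (4182 − 2406)/[(2406+4182)/2] = 1776/3294 ≈ 0.5392.
%ΔP_y = (35.6 − 54.14)/[(54.14+35.6)/2] ≈ -0.4132.
E_xy = 0.5392/-0.4132 ≈ -1.305.
E_xy < 0, so the goods are complements.

complements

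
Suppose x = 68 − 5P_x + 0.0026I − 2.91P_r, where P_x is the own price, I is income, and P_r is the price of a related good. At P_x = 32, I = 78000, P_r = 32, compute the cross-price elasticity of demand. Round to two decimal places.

Substituting, x = 68 − 5(32) + 0.0026(78000) − 2.91(32) = 68 − 160 + 202.8 − 93.12 = 17.68.
∂x/∂P_r = −2.91, so E_xy = -2.91·(32/17.68) ≈ -5.27.
E_xy < 0: the goods are complements.

-5.27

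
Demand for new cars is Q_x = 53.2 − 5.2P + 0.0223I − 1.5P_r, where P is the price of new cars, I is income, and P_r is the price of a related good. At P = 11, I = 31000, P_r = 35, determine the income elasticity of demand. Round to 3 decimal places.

1.089

First evaluate Q_x: 53.2 − 5.2(11) + 0.0223(31000) − 1.5(35) = 53.2 − 57.2 + 691.3 − 52.5 = 634.8.
∂Q_x/∂I = +0.0223, so E_I = 0.0223·(31000/634.8) ≈ 1.089.
E_I > 1: normal good (luxury).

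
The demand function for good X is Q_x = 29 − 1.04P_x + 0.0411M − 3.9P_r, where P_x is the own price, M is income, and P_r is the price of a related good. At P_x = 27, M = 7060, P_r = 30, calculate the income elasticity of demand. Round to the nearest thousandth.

Substituting, Q_x = 29 − 1.04(27) + 0.0411(7060) − 3.9(30) = 29 − 28.08 + 290.166 − 117 = 174.086.
∂Q_x/∂M = +0.0411, so E_I = 0.0411·(7060/174.086) ≈ 1.667.
E_I > 1: normal good (luxury).

1.667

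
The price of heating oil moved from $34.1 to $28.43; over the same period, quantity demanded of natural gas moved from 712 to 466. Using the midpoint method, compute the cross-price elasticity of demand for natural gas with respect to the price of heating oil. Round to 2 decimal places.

2.30

%ΔQ_x = (466 − 712)/[(712+466)/2] = -246/589 ≈ -0.4177.
%ΔP_y = (28.43 − 34.1)/[(34.1+28.43)/2] ≈ -0.1814.
E_xy = -0.4177/-0.1814 ≈ 2.30.
E_xy > 0, so natural gas and heating oil are substitutes.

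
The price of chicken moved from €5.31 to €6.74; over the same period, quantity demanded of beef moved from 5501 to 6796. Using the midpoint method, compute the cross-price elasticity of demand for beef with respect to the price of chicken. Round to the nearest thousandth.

0.887

%ΔQ_x = (6796 − 5501)/[(5501+6796)/2] = 1295/6148.5 ≈ 0.2106.
%ΔP_y = (6.74 − 5.31)/[(5.31+6.74)/2] ≈ 0.2373.
E_xy = 0.2106/0.2373 ≈ 0.887.
E_xy > 0, so beef and chicken are substitutes.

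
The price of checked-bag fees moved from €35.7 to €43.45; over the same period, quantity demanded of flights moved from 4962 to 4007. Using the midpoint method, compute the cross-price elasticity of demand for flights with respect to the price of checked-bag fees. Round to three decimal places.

-1.087

%ΔQ_x = (4007 − 4962)/[(4962+4007)/2] = -955/4484.5 ≈ -0.2130.
%ΔP_y = (43.45 − 35.7)/[(35.7+43.45)/2] ≈ 0.1958.
E_xy = -0.2130/0.1958 ≈ -1.087.
E_xy < 0, so flights and checked-bag fees are complements.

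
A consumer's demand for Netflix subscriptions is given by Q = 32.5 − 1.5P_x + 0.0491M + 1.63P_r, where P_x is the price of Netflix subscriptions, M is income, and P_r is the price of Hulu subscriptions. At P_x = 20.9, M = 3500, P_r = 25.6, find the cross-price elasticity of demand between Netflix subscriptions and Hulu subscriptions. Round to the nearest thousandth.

First evaluate Q: 32.5 − 1.5(20.9) + 0.0491(3500) + 1.63(25.6) = 32.5 − 31.35 + 171.85 + 41.728 = 214.728.
∂Q/∂P_r = +1.63, so E_xy = 1.63·(25.6/214.728) ≈ 0.194.
E_xy > 0: the goods are substitutes.

0.194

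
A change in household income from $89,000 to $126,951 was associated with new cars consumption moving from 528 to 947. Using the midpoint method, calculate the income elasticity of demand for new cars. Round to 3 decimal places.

%ΔQ = (947 − 528)/[(528+947)/2] = 419/737.5 ≈ 0.5681.
%ΔY = (126,951 − 89,000)/[(89,000+126,951)/2] = 37951/107975.5 ≈ 0.3515.
E_I = %ΔQ/%ΔY ≈ 1.616.
E_I > 1: normal good (luxury).

1.616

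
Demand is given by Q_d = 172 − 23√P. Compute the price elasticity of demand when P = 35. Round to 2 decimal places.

-1.89

At P = 35, Q_d = 35.9302.
dQ_d/dP = −23/(2√P) = −23/(2·5.9161).
Point elasticity E = (dQ_d/dP)·(P/Q_d) = -1.9439 × 35/35.9302 ≈ -1.89.
|E| > 1, so demand is elastic at this price.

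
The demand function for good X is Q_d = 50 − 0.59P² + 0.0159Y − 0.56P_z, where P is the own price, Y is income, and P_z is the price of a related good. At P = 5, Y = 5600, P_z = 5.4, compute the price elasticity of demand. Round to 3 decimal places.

First evaluate Q_d: 50 − 0.59(5)² + 0.0159(5600) − 0.56(5.4) = 50 − 14.75 + 89.04 − 3.024 = 121.266.
∂Q_d/∂P = −2·0.59·P = -5.9, so E_p = -5.9·(5/121.266) ≈ -0.243.
|E_p| < 1: demand is inelastic.

-0.243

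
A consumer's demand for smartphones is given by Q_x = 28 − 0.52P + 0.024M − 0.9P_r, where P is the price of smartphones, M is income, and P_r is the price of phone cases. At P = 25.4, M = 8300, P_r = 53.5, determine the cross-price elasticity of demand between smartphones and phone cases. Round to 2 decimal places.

-0.29

Substituting, Q_x = 28 − 0.52(25.4) + 0.024(8300) − 0.9(53.5) = 28 − 13.208 + 199.2 − 48.15 = 165.842.
∂Q_x/∂P_r = −0.9, so E_xy = -0.9·(53.5/165.842) ≈ -0.29.
E_xy < 0: the goods are complements.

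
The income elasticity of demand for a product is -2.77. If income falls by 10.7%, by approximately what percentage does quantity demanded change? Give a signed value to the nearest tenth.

%ΔQ ≈ E × %ΔI = (-2.77) × (-10.7%) ≈ 29.6%.

29.6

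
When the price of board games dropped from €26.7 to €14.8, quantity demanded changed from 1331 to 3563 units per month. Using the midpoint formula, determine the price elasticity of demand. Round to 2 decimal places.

-1.59

%ΔQ = (3563 − 1331)/[(1331 + 3563)/2] = 2232/2447 ≈ 0.9121.
%ΔP = (14.8 − 26.7)/[(26.7 + 14.8)/2] = -11.9/20.75 ≈ -0.5735.
Arc elasticity E = %ΔQ/%ΔP ≈ 0.9121/-0.5735 ≈ -1.59.
|E| > 1: demand is elastic over this range.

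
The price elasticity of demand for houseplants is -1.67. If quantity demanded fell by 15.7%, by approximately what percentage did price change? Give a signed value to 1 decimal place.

%ΔQ ≈ E × %ΔP ⇒ %ΔP = %ΔQ / E = (-15.7%)/(-1.67) ≈ 9.4%.

9.4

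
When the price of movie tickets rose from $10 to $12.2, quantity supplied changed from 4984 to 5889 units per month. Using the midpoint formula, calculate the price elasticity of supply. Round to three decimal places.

0.840

%Δq = (5889 − 4984)/[(4984 + 5889)/2] = 905/5436.5 ≈ 0.1665.
%ΔP = (12.2 − 10)/[(10 + 12.2)/2] = 2.2/11.1 ≈ 0.1982.
Arc elasticity E = %Δq/%ΔP ≈ 0.1665/0.1982 ≈ 0.840.
|E| < 1: supply is inelastic over this range.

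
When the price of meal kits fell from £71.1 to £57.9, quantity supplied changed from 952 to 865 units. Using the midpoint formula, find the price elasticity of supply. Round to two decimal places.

0.47

%ΔQ = (865 − 952)/[(952 + 865)/2] = -87/908.5 ≈ -0.0958.
%Δp = (57.9 − 71.1)/[(71.1 + 57.9)/2] = -13.2/64.5 ≈ -0.2047.
Arc elasticity E = %ΔQ/%Δp ≈ -0.0958/-0.2047 ≈ 0.47.
|E| < 1: supply is inelastic over this range.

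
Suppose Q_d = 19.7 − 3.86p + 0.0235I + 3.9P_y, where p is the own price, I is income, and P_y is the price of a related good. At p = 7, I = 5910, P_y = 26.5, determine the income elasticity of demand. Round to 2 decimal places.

0.59

Substituting, Q_d = 19.7 − 3.86(7) + 0.0235(5910) + 3.9(26.5) = 19.7 − 27.02 + 138.885 + 103.35 = 234.915.
∂Q_d/∂I = +0.0235, so E_I = 0.0235·(5910/234.915) ≈ 0.59.
E_I ∈ (0,1): normal good (necessity).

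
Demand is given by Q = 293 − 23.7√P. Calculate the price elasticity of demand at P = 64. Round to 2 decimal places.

-0.92

At P = 64, Q = 103.4.
dQ/dP = −23.7/(2√P) = −23.7/(2·8).
Point elasticity E = (dQ/dP)·(P/Q) = -1.4813 × 64/103.4 ≈ -0.92.
|E| < 1, so demand is inelastic at this price.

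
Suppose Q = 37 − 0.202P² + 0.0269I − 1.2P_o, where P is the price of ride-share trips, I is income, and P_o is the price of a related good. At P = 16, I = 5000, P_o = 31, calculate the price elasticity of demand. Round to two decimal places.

Evaluating quantity at (P, I, P_o) gives Q = 37 − 0.202(16)² + 0.0269(5000) − 1.2(31) = 37 − 51.712 + 134.5 − 37.2 = 82.588.
∂Q/∂P = −2·0.202·P = -6.464, so E_p = -6.464·(16/82.588) ≈ -1.25.
|E_p| > 1: demand is elastic.

-1.25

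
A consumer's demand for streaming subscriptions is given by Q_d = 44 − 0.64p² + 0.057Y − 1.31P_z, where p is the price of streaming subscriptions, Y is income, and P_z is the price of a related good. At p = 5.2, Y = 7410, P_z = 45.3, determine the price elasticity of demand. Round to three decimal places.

-0.089

Evaluating quantity at (p, Y, P_z) gives Q_d = 44 − 0.64(5.2)² + 0.057(7410) − 1.31(45.3) = 44 − 17.3056 + 422.37 − 59.343 = 389.7214.
∂Q_d/∂p = −2·0.64·p = -6.656, so E_p = -6.656·(5.2/389.7214) ≈ -0.089.
|E_p| < 1: demand is inelastic.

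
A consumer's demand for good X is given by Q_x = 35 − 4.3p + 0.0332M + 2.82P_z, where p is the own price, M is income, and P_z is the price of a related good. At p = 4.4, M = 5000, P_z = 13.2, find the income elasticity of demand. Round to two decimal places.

Substituting, Q_x = 35 − 4.3(4.4) + 0.0332(5000) + 2.82(13.2) = 35 − 18.92 + 166 + 37.224 = 219.304.
∂Q_x/∂M = +0.0332, so E_I = 0.0332·(5000/219.304) ≈ 0.76.
E_I ∈ (0,1): normal good (necessity).

0.76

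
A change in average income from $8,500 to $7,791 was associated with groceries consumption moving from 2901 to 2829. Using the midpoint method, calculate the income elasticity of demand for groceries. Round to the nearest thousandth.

0.289

%ΔQ = (2829 − 2901)/[(2901+2829)/2] = -72/2865 ≈ -0.0251.
%ΔM = (7,791 − 8,500)/[(8,500+7,791)/2] = -709/8145.5 ≈ -0.0870.
E_I = %ΔQ/%ΔM ≈ 0.289.
E_I ∈ (0,1): normal good (necessity).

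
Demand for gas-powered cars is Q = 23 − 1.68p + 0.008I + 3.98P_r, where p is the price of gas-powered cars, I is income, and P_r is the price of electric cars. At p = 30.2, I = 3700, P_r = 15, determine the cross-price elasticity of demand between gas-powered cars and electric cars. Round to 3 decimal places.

Substituting, Q = 23 − 1.68(30.2) + 0.008(3700) + 3.98(15) = 23 − 50.736 + 29.6 + 59.7 = 61.564.
∂Q/∂P_r = +3.98, so E_xy = 3.98·(15/61.564) ≈ 0.970.
E_xy > 0: the goods are substitutes.

0.970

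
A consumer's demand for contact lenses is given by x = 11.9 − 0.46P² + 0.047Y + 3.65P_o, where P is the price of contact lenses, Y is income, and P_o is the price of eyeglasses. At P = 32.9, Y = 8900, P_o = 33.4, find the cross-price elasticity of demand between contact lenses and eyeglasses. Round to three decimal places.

2.249

x = 11.9 − 0.46(32.9)² + 0.047(8900) + 3.65(33.4) = 11.9 − 497.9086 + 418.3 + 121.91 = 54.2014.
∂x/∂P_o = +3.65, so E_xy = 3.65·(33.4/54.2014) ≈ 2.249.
E_xy > 0: the goods are substitutes.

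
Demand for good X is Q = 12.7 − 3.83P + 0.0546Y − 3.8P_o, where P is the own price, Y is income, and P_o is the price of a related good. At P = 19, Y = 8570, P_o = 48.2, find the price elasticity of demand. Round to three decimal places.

-0.324

Substituting, Q = 12.7 − 3.83(19) + 0.0546(8570) − 3.8(48.2) = 12.7 − 72.77 + 467.922 − 183.16 = 224.692.
∂Q/∂P = −3.83, so E_p = (−3.83)·(19/224.692) ≈ -0.324.
|E_p| < 1: demand is inelastic.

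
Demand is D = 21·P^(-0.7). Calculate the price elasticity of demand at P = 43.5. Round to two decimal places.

For a Cobb–Douglas (constant-elasticity) form D = A·P^α·…, the elasticity with respect to P equals the exponent α at every point.
Here the exponent on P is -0.7, so the price elasticity of demand is -0.70.

-0.70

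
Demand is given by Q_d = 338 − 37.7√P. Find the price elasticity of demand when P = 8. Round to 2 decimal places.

-0.23

At P = 8, Q_d = 231.3683.
dQ_d/dP = −37.7/(2√P) = −37.7/(2·2.8284).
Point elasticity E = (dQ_d/dP)·(P/Q_d) = -6.6645 × 8/231.3683 ≈ -0.23.
|E| < 1, so demand is inelastic at this price.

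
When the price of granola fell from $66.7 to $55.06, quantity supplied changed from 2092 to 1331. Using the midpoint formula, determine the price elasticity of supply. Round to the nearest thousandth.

%Δq = (1331 − 2092)/[(2092 + 1331)/2] = -761/1711.5 ≈ -0.4446.
%Δp = (55.06 − 66.7)/[(66.7 + 55.06)/2] = -11.64/60.88 ≈ -0.1912.
Arc elasticity E = %Δq/%Δp ≈ -0.4446/-0.1912 ≈ 2.326.
|E| > 1: supply is elastic over this range.

2.326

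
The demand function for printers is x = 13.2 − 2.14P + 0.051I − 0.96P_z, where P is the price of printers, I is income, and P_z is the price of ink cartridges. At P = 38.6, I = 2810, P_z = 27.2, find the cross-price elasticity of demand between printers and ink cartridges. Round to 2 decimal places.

x = 13.2 − 2.14(38.6) + 0.051(2810) − 0.96(27.2) = 13.2 − 82.604 + 143.31 − 26.112 = 47.794.
∂x/∂P_z = −0.96, so E_xy = -0.96·(27.2/47.794) ≈ -0.55.
E_xy < 0: the goods are complements.

-0.55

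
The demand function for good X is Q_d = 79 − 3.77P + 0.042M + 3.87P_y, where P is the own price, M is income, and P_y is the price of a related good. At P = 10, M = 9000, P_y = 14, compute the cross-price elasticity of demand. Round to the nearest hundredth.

Substituting, Q_d = 79 − 3.77(10) + 0.042(9000) + 3.87(14) = 79 − 37.7 + 378 + 54.18 = 473.48.
∂Q_d/∂P_y = +3.87, so E_xy = 3.87·(14/473.48) ≈ 0.11.
E_xy > 0: the goods are substitutes.

0.11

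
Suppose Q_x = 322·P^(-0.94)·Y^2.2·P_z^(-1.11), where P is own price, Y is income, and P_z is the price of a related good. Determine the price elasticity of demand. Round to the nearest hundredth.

For a Cobb–Douglas (constant-elasticity) form Q_x = A·P^α·…, the elasticity with respect to P equals the exponent α at every point.
Here the exponent on P is -0.94, so the price elasticity of demand is -0.94.

-0.94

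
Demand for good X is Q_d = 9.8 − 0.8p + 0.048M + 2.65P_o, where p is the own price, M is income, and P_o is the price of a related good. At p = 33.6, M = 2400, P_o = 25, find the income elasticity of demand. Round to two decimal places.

0.70

First evaluate Q_d: 9.8 − 0.8(33.6) + 0.048(2400) + 2.65(25) = 9.8 − 26.88 + 115.2 + 66.25 = 164.37.
∂Q_d/∂M = +0.048, so E_I = 0.048·(2400/164.37) ≈ 0.70.
E_I ∈ (0,1): normal good (necessity).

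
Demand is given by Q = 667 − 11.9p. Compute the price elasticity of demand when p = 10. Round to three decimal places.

At p = 10, Q = 548.
dQ/dp = −11.9.
Point elasticity E = (dQ/dp)·(p/Q) = -11.9 × 10/548 ≈ -0.217.
|E| < 1, so demand is inelastic at this price.

-0.217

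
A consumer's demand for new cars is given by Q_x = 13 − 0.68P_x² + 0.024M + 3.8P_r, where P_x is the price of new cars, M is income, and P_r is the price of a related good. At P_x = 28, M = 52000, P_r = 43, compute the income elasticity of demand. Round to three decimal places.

Evaluating quantity at (P_x, M, P_r) gives Q_x = 13 − 0.68(28)² + 0.024(52000) + 3.8(43) = 13 − 533.12 + 1248 + 163.4 = 891.28.
∂Q_x/∂M = +0.024, so E_I = 0.024·(52000/891.28) ≈ 1.400.
E_I > 1: normal good (luxury).

1.400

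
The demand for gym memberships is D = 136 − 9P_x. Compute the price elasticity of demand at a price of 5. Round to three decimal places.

-0.495

At P_x = 5, D = 91.
dD/dP_x = −9.
Point elasticity E = (dD/dP_x)·(P_x/D) = -9 × 5/91 ≈ -0.495.
|E| < 1, so demand is inelastic at this price.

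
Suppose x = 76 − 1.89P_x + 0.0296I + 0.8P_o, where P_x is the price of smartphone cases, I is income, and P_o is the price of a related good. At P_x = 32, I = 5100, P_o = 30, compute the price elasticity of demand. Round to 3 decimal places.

-0.318

First evaluate x: 76 − 1.89(32) + 0.0296(5100) + 0.8(30) = 76 − 60.48 + 150.96 + 24 = 190.48.
∂x/∂P_x = −1.89, so E_p = (−1.89)·(32/190.48) ≈ -0.318.
|E_p| < 1: demand is inelastic.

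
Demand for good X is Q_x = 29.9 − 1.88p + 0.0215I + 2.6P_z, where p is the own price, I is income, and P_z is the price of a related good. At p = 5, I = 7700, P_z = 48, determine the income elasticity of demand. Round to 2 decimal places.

0.53

Evaluating quantity at (p, I, P_z) gives Q_x = 29.9 − 1.88(5) + 0.0215(7700) + 2.6(48) = 29.9 − 9.4 + 165.55 + 124.8 = 310.85.
∂Q_x/∂I = +0.0215, so E_I = 0.0215·(7700/310.85) ≈ 0.53.
E_I ∈ (0,1): normal good (necessity).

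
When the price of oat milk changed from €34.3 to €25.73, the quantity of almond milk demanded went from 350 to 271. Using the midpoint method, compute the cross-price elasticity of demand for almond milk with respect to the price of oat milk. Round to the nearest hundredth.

%ΔQ_x = (271 − 350)/[(350+271)/2] = -79/310.5 ≈ -0.2544.
%ΔP_y = (25.73 − 34.3)/[(34.3+25.73)/2] ≈ -0.2855.
E_xy = -0.2544/-0.2855 ≈ 0.89.
E_xy > 0, so almond milk and oat milk are substitutes.

0.89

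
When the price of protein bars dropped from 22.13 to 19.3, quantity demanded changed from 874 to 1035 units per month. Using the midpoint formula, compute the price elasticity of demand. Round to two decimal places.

%Δq = (1035 − 874)/[(874 + 1035)/2] = 161/954.5 ≈ 0.1687.
%ΔP = (19.3 − 22.13)/[(22.13 + 19.3)/2] = -2.83/20.715 ≈ -0.1366.
Arc elasticity E = %Δq/%ΔP ≈ 0.1687/-0.1366 ≈ -1.23.
|E| > 1: demand is elastic over this range.

-1.23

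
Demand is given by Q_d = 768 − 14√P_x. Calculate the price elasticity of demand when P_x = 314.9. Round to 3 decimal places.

At P_x = 314.9, Q_d = 519.5641.
dQ_d/dP_x = −14/(2√P_x) = −14/(2·17.7454).
Point elasticity E = (dQ_d/dP_x)·(P_x/Q_d) = -0.3945 × 314.9/519.5641 ≈ -0.239.
|E| < 1, so demand is inelastic at this price.

-0.239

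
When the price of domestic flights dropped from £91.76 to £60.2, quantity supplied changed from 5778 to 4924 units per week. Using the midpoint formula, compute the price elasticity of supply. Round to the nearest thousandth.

%Δq = (4924 − 5778)/[(5778 + 4924)/2] = -854/5351 ≈ -0.1596.
%ΔP = (60.2 − 91.76)/[(91.76 + 60.2)/2] = -31.56/75.98 ≈ -0.4154.
Arc elasticity E = %Δq/%ΔP ≈ -0.1596/-0.4154 ≈ 0.384.
|E| < 1: supply is inelastic over this range.

0.384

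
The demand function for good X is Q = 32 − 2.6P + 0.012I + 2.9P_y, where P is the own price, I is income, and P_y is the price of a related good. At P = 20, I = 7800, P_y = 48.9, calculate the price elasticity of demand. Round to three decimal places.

-0.241

At the given point, Q = 32 − 2.6(20) + 0.012(7800) + 2.9(48.9) = 32 − 52 + 93.6 + 141.81 = 215.41.
∂Q/∂P = −2.6, so E_p = (−2.6)·(20/215.41) ≈ -0.241.
|E_p| < 1: demand is inelastic.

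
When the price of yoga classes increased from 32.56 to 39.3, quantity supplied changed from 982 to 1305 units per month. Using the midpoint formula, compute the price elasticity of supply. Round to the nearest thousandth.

1.506

%Δq = (1305 − 982)/[(982 + 1305)/2] = 323/1143.5 ≈ 0.2825.
%ΔP = (39.3 − 32.56)/[(32.56 + 39.3)/2] = 6.74/35.93 ≈ 0.1876.
Arc elasticity E = %Δq/%ΔP ≈ 0.2825/0.1876 ≈ 1.506.
|E| > 1: supply is elastic over this range.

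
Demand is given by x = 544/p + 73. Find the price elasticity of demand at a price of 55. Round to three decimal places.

At p = 55, x = 82.8909.
dx/dp = −544/p² = −0.1798.
Point elasticity E = (dx/dp)·(p/x) = -0.1798 × 55/82.8909 ≈ -0.119.
|E| < 1, so demand is inelastic at this price.

-0.119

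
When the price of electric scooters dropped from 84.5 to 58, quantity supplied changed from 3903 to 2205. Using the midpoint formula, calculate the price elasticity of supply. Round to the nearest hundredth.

%ΔQ = (2205 − 3903)/[(3903 + 2205)/2] = -1698/3054 ≈ -0.5560.
%Δp = (58 − 84.5)/[(84.5 + 58)/2] = -26.5/71.25 ≈ -0.3719.
Arc elasticity E = %ΔQ/%Δp ≈ -0.5560/-0.3719 ≈ 1.49.
|E| > 1: supply is elastic over this range.

1.49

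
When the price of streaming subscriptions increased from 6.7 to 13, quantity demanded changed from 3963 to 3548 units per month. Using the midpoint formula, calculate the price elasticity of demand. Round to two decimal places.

-0.17

%ΔQ = (3548 − 3963)/[(3963 + 3548)/2] = -415/3755.5 ≈ -0.1105.
%ΔP = (13 − 6.7)/[(6.7 + 13)/2] = 6.3/9.85 ≈ 0.6396.
Arc elasticity E = %ΔQ/%ΔP ≈ -0.1105/0.6396 ≈ -0.17.
|E| < 1: demand is inelastic over this range.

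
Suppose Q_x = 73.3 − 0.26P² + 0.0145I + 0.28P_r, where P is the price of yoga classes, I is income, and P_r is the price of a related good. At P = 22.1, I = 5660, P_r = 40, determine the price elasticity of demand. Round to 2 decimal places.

Q_x = 73.3 − 0.26(22.1)² + 0.0145(5660) + 0.28(40) = 73.3 − 126.9866 + 82.07 + 11.2 = 39.5834.
∂Q_x/∂P = −2·0.26·P = -11.492, so E_p = -11.492·(22.1/39.5834) ≈ -6.42.
|E_p| > 1: demand is elastic.

-6.42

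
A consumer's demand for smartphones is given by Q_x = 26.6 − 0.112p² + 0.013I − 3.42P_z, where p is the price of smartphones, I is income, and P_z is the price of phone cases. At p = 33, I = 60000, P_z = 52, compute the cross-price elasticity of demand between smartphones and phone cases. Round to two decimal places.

Substituting, Q_x = 26.6 − 0.112(33)² + 0.013(60000) − 3.42(52) = 26.6 − 121.968 + 780 − 177.84 = 506.792.
∂Q_x/∂P_z = −3.42, so E_xy = -3.42·(52/506.792) ≈ -0.35.
E_xy < 0: the goods are complements.

-0.35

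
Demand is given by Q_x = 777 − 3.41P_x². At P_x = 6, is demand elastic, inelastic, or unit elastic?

At P_x = 6, Q_x = 654.24.
dQ_x/dP_x = −2·3.41·P_x = −40.92.
Point elasticity E = (dQ_x/dP_x)·(P_x/Q_x) = -40.92 × 6/654.24 ≈ -0.375.
|E| ≈ 0.375 < 1, so demand is inelastic.

inelastic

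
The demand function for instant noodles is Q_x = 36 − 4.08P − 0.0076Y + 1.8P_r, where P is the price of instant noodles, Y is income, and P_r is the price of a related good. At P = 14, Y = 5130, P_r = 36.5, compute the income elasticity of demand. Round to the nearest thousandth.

-6.972

Evaluating quantity at (P, Y, P_r) gives Q_x = 36 − 4.08(14) − 0.0076(5130) + 1.8(36.5) = 36 − 57.12 − 38.988 + 65.7 = 5.592.
∂Q_x/∂Y = −0.0076, so E_I = -0.0076·(5130/5.592) ≈ -6.972.
E_I < 0: inferior good.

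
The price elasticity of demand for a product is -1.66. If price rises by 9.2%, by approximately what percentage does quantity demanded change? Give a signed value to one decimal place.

%ΔQ ≈ E × %ΔP = (-1.66) × (9.2%) ≈ -15.3%.

-15.3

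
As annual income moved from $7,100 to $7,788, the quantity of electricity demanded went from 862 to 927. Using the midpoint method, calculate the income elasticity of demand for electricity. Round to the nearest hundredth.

0.79

%ΔQ = (927 − 862)/[(862+927)/2] = 65/894.5 ≈ 0.0727.
%ΔI = (7,788 − 7,100)/[(7,100+7,788)/2] = 688/7444 ≈ 0.0924.
E_I = %ΔQ/%ΔI ≈ 0.79.
E_I ∈ (0,1): normal good (necessity).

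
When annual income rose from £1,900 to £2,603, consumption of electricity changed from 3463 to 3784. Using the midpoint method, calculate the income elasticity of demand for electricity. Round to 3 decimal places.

0.284

%ΔQ = (3784 − 3463)/[(3463+3784)/2] = 321/3623.5 ≈ 0.0886.
%ΔI = (2,603 − 1,900)/[(1,900+2,603)/2] = 703/2251.5 ≈ 0.3122.
E_I = %ΔQ/%ΔI ≈ 0.284.
E_I ∈ (0,1): normal good (necessity).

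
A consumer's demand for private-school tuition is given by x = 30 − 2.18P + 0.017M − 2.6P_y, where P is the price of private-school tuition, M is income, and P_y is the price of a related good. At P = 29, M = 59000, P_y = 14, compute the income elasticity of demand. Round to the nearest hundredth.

Evaluating quantity at (P, M, P_y) gives x = 30 − 2.18(29) + 0.017(59000) − 2.6(14) = 30 − 63.22 + 1003 − 36.4 = 933.38.
∂x/∂M = +0.017, so E_I = 0.017·(59000/933.38) ≈ 1.07.
E_I > 1: normal good (luxury).

1.07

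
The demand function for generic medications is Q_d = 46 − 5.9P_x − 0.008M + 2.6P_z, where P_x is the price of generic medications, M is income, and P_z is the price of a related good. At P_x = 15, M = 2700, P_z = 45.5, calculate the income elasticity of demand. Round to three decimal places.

Q_d = 46 − 5.9(15) − 0.008(2700) + 2.6(45.5) = 46 − 88.5 − 21.6 + 118.3 = 54.2.
∂Q_d/∂M = −0.008, so E_I = -0.008·(2700/54.2) ≈ -0.399.
E_I < 0: inferior good.

-0.399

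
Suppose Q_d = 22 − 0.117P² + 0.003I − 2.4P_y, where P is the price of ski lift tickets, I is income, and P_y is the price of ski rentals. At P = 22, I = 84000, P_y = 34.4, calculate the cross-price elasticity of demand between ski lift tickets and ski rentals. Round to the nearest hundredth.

At the given point, Q_d = 22 − 0.117(22)² + 0.003(84000) − 2.4(34.4) = 22 − 56.628 + 252 − 82.56 = 134.812.
∂Q_d/∂P_y = −2.4, so E_xy = -2.4·(34.4/134.812) ≈ -0.61.
E_xy < 0: the goods are complements.

-0.61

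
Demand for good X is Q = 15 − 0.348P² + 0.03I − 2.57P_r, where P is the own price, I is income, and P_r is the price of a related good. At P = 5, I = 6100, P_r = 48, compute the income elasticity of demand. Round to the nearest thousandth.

First evaluate Q: 15 − 0.348(5)² + 0.03(6100) − 2.57(48) = 15 − 8.7 + 183 − 123.36 = 65.94.
∂Q/∂I = +0.03, so E_I = 0.03·(6100/65.94) ≈ 2.775.
E_I > 1: normal good (luxury).

2.775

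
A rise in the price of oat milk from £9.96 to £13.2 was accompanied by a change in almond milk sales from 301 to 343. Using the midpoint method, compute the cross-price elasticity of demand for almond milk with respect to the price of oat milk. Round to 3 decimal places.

%ΔQ_x = (343 − 301)/[(301+343)/2] = 42/322 ≈ 0.1304.
%ΔP_y = (13.2 − 9.96)/[(9.96+13.2)/2] ≈ 0.2798.
E_xy = 0.1304/0.2798 ≈ 0.466.
E_xy > 0, so almond milk and oat milk are substitutes.

0.466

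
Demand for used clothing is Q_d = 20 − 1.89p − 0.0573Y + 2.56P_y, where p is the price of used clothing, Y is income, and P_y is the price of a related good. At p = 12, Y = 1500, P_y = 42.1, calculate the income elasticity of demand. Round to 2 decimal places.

Q_d = 20 − 1.89(12) − 0.0573(1500) + 2.56(42.1) = 20 − 22.68 − 85.95 + 107.776 = 19.146.
∂Q_d/∂Y = −0.0573, so E_I = -0.0573·(1500/19.146) ≈ -4.49.
E_I < 0: inferior good.

-4.49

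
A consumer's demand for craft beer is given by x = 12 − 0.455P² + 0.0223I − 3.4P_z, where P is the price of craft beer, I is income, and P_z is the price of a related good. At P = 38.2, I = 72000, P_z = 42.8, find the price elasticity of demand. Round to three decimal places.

-1.643

x = 12 − 0.455(38.2)² + 0.0223(72000) − 3.4(42.8) = 12 − 663.9542 + 1605.6 − 145.52 = 808.1258.
∂x/∂P = −2·0.455·P = -34.762, so E_p = -34.762·(38.2/808.1258) ≈ -1.643.
|E_p| > 1: demand is elastic.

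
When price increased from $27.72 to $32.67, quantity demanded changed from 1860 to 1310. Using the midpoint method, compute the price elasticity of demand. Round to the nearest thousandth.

%ΔQ = (1310 − 1860)/[(1860 + 1310)/2] = -550/1585 ≈ -0.3470.
%ΔP = (32.67 − 27.72)/[(27.72 + 32.67)/2] = 4.95/30.195 ≈ 0.1639.
Arc elasticity E = %ΔQ/%ΔP ≈ -0.3470/0.1639 ≈ -2.117.
|E| > 1: demand is elastic over this range.

-2.117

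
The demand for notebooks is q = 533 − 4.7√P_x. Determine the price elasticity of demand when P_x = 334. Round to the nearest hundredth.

At P_x = 334, q = 447.1044.
dq/dP_x = −4.7/(2√P_x) = −4.7/(2·18.2757).
Point elasticity E = (dq/dP_x)·(P_x/q) = -0.1286 × 334/447.1044 ≈ -0.10.
|E| < 1, so demand is inelastic at this price.

-0.10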